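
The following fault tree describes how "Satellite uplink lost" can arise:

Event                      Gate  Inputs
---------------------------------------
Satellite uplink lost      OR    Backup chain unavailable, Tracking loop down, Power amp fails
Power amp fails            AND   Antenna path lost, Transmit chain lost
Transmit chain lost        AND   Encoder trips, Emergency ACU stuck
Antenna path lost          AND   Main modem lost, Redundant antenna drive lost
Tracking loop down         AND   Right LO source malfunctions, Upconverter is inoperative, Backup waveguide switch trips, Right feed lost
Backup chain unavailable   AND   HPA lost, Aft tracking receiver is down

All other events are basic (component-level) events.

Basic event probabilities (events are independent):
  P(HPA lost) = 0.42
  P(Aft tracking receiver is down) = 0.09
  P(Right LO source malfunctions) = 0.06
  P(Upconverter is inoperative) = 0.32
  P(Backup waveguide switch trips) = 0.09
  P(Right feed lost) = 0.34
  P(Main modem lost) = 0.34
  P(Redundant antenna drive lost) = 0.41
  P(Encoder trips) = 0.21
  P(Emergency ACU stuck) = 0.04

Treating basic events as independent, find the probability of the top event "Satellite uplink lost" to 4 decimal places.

0.0395

P(Backup chain unavailable) [AND] = 0.42 × 0.09 = 0.037800
P(Tracking loop down) [AND] = 0.06 × 0.32 × 0.09 × 0.34 = 0.000588
P(Antenna path lost) [AND] = 0.34 × 0.41 = 0.139400
P(Transmit chain lost) [AND] = 0.21 × 0.04 = 0.008400
P(Power amp fails) [AND] = 0.139400 × 0.008400 = 0.001171
P(Satellite uplink lost) [OR] = 1 − (1−0.037800) × (1−0.000588) × (1−0.001171) = 0.039492
Rounded to 4 decimal places: P(Satellite uplink lost) ≈ 0.0395.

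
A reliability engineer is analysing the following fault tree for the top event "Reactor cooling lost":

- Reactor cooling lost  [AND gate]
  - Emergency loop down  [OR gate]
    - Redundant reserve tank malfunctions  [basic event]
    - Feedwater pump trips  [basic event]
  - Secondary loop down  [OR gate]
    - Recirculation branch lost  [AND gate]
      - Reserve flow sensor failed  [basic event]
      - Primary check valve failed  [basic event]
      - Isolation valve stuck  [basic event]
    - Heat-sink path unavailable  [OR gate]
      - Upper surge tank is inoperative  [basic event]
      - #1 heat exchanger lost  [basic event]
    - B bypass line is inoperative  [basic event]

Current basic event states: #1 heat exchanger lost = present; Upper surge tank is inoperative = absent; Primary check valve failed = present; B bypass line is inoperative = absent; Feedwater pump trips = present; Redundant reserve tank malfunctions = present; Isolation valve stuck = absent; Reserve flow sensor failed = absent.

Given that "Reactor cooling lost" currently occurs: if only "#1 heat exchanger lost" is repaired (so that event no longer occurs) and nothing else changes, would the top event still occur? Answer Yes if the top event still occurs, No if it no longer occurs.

No

Counterfactual: set "#1 heat exchanger lost" to not occurred.
Emergency loop down [OR]: Redundant reserve tank malfunctions=occurs, Feedwater pump trips=occurs → at least one input occurs → occurs.
Recirculation branch lost [AND]: Reserve flow sensor failed=not, Primary check valve failed=occurs, Isolation valve stuck=not → not all inputs occur → does not occur.
Heat-sink path unavailable [OR]: Upper surge tank is inoperative=not, #1 heat exchanger lost=not → no input occurs → does not occur.
Secondary loop down [OR]: Recirculation branch lost=not, Heat-sink path unavailable=not, B bypass line is inoperative=not → no input occurs → does not occur.
Reactor cooling lost [AND]: Emergency loop down=occurs, Secondary loop down=not → not all inputs occur → does not occur.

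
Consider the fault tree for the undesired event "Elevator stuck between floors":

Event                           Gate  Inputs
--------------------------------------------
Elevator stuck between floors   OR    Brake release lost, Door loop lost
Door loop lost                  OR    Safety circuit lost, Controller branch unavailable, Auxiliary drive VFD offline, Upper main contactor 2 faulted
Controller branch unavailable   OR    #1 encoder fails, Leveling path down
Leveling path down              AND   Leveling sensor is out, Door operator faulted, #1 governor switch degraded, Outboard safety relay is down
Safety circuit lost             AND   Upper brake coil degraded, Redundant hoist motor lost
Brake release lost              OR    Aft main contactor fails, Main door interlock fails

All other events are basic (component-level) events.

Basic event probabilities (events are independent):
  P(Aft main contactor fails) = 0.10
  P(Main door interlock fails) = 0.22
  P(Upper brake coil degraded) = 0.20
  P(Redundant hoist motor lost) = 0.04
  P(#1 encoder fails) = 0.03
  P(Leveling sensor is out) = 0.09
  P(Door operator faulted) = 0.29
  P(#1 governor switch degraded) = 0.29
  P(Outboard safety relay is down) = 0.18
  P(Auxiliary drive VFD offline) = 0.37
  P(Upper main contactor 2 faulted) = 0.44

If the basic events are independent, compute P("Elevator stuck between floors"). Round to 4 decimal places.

0.7620

P(Brake release lost) [OR] = 1 − (1−0.10) × (1−0.22) = 0.298000
P(Safety circuit lost) [AND] = 0.20 × 0.04 = 0.008000
P(Leveling path down) [AND] = 0.09 × 0.29 × 0.29 × 0.18 = 0.001362
P(Controller branch unavailable) [OR] = 1 − (1−0.03) × (1−0.001362) = 0.031321
P(Door loop lost) [OR] = 1 − (1−0.008000) × (1−0.031321) × (1−0.37) × (1−0.44) = 0.660984
P(Elevator stuck between floors) [OR] = 1 − (1−0.298000) × (1−0.660984) = 0.762011
Rounded to 4 decimal places: P(Elevator stuck between floors) ≈ 0.7620.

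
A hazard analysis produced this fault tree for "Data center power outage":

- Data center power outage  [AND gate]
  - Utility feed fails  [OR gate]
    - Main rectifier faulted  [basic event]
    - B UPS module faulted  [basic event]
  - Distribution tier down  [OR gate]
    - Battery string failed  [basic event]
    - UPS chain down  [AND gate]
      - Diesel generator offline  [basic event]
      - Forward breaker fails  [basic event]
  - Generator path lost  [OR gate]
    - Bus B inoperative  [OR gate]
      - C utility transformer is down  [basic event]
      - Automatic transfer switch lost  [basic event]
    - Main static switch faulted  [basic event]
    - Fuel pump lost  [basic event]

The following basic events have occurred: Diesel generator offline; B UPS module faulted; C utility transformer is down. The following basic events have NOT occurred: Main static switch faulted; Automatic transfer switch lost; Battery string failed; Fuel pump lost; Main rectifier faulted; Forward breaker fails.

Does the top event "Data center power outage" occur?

Utility feed fails [OR]: Main rectifier faulted=not, B UPS module faulted=occurs → at least one input occurs → occurs.
UPS chain down [AND]: Diesel generator offline=occurs, Forward breaker fails=not → not all inputs occur → does not occur.
Distribution tier down [OR]: Battery string failed=not, UPS chain down=not → no input occurs → does not occur.
Bus B inoperative [OR]: C utility transformer is down=occurs, Automatic transfer switch lost=not → at least one input occurs → occurs.
Generator path lost [OR]: Bus B inoperative=occurs, Main static switch faulted=not, Fuel pump lost=not → at least one input occurs → occurs.
Data center power outage [AND]: Utility feed fails=occurs, Distribution tier down=not, Generator path lost=occurs → not all inputs occur → does not occur.

No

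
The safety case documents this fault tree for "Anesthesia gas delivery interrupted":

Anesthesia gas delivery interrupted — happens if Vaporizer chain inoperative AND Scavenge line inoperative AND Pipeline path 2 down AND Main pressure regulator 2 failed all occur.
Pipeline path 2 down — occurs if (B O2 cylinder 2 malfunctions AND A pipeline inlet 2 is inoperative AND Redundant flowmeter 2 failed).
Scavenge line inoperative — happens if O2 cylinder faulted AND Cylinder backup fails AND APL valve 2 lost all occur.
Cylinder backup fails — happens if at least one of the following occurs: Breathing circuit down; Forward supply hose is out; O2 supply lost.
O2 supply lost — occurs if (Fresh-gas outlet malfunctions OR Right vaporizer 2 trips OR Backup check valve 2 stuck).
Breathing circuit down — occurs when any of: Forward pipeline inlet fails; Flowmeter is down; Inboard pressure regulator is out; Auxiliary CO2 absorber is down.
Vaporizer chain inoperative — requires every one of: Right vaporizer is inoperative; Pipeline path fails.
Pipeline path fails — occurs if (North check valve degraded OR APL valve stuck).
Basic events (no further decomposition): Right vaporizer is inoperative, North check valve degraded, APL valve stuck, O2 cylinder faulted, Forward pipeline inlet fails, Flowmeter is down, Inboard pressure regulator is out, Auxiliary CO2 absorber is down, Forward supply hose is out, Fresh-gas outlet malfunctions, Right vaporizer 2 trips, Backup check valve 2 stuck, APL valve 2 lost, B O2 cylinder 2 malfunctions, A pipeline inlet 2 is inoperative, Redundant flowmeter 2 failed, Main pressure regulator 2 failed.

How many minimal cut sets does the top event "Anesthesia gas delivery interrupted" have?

Pipeline path fails [OR]: union of children's cut sets → 2 cut set(s).
Vaporizer chain inoperative [AND]: one cut set from each child combined → 1 × 2 = 2 cut set(s).
Breathing circuit down [OR]: union of children's cut sets → 4 cut set(s).
O2 supply lost [OR]: union of children's cut sets → 3 cut set(s).
Cylinder backup fails [OR]: union of children's cut sets → 8 cut set(s).
Scavenge line inoperative [AND]: one cut set from each child combined → 1 × 8 × 1 = 8 cut set(s).
Pipeline path 2 down [AND]: one cut set from each child combined → 1 × 1 × 1 = 1 cut set(s).
Anesthesia gas delivery interrupted [AND]: one cut set from each child combined → 2 × 8 × 1 × 1 = 16 cut set(s).

16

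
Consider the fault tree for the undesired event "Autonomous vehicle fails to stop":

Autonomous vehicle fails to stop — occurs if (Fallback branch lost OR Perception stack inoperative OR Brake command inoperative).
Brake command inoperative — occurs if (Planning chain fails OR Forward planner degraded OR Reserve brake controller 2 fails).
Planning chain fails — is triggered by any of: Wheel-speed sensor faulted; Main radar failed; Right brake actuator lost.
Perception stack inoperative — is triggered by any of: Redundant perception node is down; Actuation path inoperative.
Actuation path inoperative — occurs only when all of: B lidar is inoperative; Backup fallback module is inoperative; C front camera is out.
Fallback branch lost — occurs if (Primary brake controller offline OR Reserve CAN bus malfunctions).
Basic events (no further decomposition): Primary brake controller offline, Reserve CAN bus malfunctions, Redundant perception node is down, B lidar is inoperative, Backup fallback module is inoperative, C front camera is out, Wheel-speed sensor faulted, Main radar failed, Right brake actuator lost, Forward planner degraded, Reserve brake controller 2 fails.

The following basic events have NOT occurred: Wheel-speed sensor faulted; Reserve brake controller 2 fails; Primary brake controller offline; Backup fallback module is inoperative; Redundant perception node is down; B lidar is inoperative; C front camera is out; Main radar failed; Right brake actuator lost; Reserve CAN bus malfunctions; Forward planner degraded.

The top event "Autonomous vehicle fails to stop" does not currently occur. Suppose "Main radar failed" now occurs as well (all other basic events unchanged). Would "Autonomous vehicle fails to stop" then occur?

Yes

Counterfactual: set "Main radar failed" to occurred.
Fallback branch lost [OR]: Primary brake controller offline=not, Reserve CAN bus malfunctions=not → no input occurs → does not occur.
Actuation path inoperative [AND]: B lidar is inoperative=not, Backup fallback module is inoperative=not, C front camera is out=not → not all inputs occur → does not occur.
Perception stack inoperative [OR]: Redundant perception node is down=not, Actuation path inoperative=not → no input occurs → does not occur.
Planning chain fails [OR]: Wheel-speed sensor faulted=not, Main radar failed=occurs, Right brake actuator lost=not → at least one input occurs → occurs.
Brake command inoperative [OR]: Planning chain fails=occurs, Forward planner degraded=not, Reserve brake controller 2 fails=not → at least one input occurs → occurs.
Autonomous vehicle fails to stop [OR]: Fallback branch lost=not, Perception stack inoperative=not, Brake command inoperative=occurs → at least one input occurs → occurs.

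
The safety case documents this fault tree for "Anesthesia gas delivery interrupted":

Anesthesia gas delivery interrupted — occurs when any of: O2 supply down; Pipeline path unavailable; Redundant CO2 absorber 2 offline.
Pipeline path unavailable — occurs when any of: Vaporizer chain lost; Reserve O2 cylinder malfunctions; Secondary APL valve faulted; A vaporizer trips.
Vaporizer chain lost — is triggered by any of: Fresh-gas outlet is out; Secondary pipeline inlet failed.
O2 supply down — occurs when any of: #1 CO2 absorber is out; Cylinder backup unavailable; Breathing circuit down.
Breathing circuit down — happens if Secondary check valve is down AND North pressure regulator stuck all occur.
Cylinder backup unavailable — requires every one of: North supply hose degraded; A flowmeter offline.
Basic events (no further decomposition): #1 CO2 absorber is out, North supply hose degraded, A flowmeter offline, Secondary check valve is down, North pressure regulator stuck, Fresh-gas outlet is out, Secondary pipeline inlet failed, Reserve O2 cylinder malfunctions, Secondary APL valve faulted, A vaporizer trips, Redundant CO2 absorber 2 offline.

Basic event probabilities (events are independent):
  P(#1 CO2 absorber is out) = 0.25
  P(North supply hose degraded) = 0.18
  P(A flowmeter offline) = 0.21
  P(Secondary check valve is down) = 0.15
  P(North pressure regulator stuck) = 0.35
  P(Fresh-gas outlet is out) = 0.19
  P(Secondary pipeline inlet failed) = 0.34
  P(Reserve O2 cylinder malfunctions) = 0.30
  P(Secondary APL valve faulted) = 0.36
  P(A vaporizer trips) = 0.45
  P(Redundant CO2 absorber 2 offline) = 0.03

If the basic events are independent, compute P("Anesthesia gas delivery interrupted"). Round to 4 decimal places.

0.9126

P(Cylinder backup unavailable) [AND] = 0.18 × 0.21 = 0.037800
P(Breathing circuit down) [AND] = 0.15 × 0.35 = 0.052500
P(O2 supply down) [OR] = 1 − (1−0.25) × (1−0.037800) × (1−0.052500) = 0.316237
P(Vaporizer chain lost) [OR] = 1 − (1−0.19) × (1−0.34) = 0.465400
P(Pipeline path unavailable) [OR] = 1 − (1−0.465400) × (1−0.30) × (1−0.36) × (1−0.45) = 0.868275
P(Anesthesia gas delivery interrupted) [OR] = 1 − (1−0.316237) × (1−0.868275) × (1−0.03) = 0.912633
Rounded to 4 decimal places: P(Anesthesia gas delivery interrupted) ≈ 0.9126.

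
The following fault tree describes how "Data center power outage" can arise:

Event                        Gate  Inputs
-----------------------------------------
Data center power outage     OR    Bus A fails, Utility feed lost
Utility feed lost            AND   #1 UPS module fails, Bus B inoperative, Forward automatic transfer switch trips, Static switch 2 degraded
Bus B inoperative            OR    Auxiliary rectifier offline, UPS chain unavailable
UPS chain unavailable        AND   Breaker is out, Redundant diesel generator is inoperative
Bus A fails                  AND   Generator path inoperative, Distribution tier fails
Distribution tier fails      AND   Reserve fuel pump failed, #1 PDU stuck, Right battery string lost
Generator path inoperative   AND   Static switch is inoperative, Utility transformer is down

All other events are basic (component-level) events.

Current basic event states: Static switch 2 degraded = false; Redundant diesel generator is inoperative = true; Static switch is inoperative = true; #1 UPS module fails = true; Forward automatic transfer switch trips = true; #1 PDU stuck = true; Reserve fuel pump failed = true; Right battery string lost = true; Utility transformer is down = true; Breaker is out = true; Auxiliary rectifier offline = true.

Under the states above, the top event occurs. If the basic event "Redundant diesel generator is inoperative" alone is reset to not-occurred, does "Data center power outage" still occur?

Yes

Counterfactual: set "Redundant diesel generator is inoperative" to not occurred.
Generator path inoperative [AND]: Static switch is inoperative=occurs, Utility transformer is down=occurs → all inputs occur → occurs.
Distribution tier fails [AND]: Reserve fuel pump failed=occurs, #1 PDU stuck=occurs, Right battery string lost=occurs → all inputs occur → occurs.
Bus A fails [AND]: Generator path inoperative=occurs, Distribution tier fails=occurs → all inputs occur → occurs.
UPS chain unavailable [AND]: Breaker is out=occurs, Redundant diesel generator is inoperative=not → not all inputs occur → does not occur.
Bus B inoperative [OR]: Auxiliary rectifier offline=occurs, UPS chain unavailable=not → at least one input occurs → occurs.
Utility feed lost [AND]: #1 UPS module fails=occurs, Bus B inoperative=occurs, Forward automatic transfer switch trips=occurs, Static switch 2 degraded=not → not all inputs occur → does not occur.
Data center power outage [OR]: Bus A fails=occurs, Utility feed lost=not → at least one input occurs → occurs.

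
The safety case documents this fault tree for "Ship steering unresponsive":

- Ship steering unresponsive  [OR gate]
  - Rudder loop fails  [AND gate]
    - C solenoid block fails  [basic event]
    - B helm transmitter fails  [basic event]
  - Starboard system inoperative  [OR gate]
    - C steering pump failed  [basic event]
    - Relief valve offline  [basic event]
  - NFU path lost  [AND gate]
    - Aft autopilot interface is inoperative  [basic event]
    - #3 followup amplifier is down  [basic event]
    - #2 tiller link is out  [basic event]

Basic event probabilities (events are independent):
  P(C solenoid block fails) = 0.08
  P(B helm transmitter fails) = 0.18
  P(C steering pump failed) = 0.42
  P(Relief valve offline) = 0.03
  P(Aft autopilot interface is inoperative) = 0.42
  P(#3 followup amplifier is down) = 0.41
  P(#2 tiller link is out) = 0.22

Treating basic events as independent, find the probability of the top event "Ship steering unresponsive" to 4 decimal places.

P(Rudder loop fails) [AND] = 0.08 × 0.18 = 0.014400
P(Starboard system inoperative) [OR] = 1 − (1−0.42) × (1−0.03) = 0.437400
P(NFU path lost) [AND] = 0.42 × 0.41 × 0.22 = 0.037884
P(Ship steering unresponsive) [OR] = 1 − (1−0.014400) × (1−0.437400) × (1−0.037884) = 0.466508
Rounded to 4 decimal places: P(Ship steering unresponsive) ≈ 0.4665.

0.4665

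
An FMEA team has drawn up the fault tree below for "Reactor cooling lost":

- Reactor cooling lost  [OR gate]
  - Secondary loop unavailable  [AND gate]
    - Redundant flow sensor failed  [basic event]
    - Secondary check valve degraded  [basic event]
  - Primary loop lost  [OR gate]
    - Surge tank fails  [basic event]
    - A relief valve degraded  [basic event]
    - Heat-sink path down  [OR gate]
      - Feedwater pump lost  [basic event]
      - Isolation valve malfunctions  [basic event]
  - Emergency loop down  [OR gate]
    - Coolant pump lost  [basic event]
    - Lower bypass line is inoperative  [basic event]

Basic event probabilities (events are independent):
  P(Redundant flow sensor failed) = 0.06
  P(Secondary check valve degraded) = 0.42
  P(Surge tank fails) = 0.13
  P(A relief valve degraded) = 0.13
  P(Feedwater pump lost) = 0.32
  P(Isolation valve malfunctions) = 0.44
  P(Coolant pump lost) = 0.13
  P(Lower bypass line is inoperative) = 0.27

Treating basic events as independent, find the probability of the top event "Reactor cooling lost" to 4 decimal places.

0.8216

P(Secondary loop unavailable) [AND] = 0.06 × 0.42 = 0.025200
P(Heat-sink path down) [OR] = 1 − (1−0.32) × (1−0.44) = 0.619200
P(Primary loop lost) [OR] = 1 − (1−0.13) × (1−0.13) × (1−0.619200) = 0.711772
P(Emergency loop down) [OR] = 1 − (1−0.13) × (1−0.27) = 0.364900
P(Reactor cooling lost) [OR] = 1 − (1−0.025200) × (1−0.711772) × (1−0.364900) = 0.821559
Rounded to 4 decimal places: P(Reactor cooling lost) ≈ 0.8216.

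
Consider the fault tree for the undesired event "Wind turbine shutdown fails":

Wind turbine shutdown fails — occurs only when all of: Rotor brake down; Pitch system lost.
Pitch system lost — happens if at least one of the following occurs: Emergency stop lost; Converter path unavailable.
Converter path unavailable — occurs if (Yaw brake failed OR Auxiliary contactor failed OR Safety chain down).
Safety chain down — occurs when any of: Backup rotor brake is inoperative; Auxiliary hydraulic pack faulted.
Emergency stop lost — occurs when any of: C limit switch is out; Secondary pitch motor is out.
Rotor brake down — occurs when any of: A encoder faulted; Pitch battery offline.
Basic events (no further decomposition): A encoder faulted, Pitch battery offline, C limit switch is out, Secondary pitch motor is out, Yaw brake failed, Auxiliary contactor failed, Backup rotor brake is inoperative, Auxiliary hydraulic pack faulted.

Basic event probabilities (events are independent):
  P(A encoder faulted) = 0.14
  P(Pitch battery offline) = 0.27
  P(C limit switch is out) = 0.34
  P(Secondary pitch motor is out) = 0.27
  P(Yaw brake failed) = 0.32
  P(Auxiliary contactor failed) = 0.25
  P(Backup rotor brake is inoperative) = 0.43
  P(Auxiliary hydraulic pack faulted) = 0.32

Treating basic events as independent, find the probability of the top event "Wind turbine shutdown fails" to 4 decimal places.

P(Rotor brake down) [OR] = 1 − (1−0.14) × (1−0.27) = 0.372200
P(Emergency stop lost) [OR] = 1 − (1−0.34) × (1−0.27) = 0.518200
P(Safety chain down) [OR] = 1 − (1−0.43) × (1−0.32) = 0.612400
P(Converter path unavailable) [OR] = 1 − (1−0.32) × (1−0.25) × (1−0.612400) = 0.802324
P(Pitch system lost) [OR] = 1 − (1−0.518200) × (1−0.802324) = 0.904760
P(Wind turbine shutdown fails) [AND] = 0.372200 × 0.904760 = 0.336752
Rounded to 4 decimal places: P(Wind turbine shutdown fails) ≈ 0.3368.

0.3368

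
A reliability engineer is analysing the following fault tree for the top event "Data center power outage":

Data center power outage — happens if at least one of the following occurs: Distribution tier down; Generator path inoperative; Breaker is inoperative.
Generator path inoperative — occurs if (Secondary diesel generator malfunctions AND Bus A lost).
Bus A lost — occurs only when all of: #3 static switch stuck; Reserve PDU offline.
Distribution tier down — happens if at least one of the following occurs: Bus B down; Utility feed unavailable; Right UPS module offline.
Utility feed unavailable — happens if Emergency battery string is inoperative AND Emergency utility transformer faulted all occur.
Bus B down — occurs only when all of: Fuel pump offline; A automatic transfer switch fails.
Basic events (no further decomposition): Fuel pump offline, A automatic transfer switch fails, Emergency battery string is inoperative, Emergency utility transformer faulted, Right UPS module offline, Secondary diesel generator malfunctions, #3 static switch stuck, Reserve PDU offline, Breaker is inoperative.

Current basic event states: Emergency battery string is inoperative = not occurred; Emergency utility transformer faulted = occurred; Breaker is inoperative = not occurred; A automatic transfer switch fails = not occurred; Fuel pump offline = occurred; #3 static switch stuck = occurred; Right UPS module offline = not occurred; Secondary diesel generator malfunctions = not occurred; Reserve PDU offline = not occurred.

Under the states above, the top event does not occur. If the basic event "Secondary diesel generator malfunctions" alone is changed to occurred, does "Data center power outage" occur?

No

Counterfactual: set "Secondary diesel generator malfunctions" to occurred.
Bus B down [AND]: Fuel pump offline=occurs, A automatic transfer switch fails=not → not all inputs occur → does not occur.
Utility feed unavailable [AND]: Emergency battery string is inoperative=not, Emergency utility transformer faulted=occurs → not all inputs occur → does not occur.
Distribution tier down [OR]: Bus B down=not, Utility feed unavailable=not, Right UPS module offline=not → no input occurs → does not occur.
Bus A lost [AND]: #3 static switch stuck=occurs, Reserve PDU offline=not → not all inputs occur → does not occur.
Generator path inoperative [AND]: Secondary diesel generator malfunctions=occurs, Bus A lost=not → not all inputs occur → does not occur.
Data center power outage [OR]: Distribution tier down=not, Generator path inoperative=not, Breaker is inoperative=not → no input occurs → does not occur.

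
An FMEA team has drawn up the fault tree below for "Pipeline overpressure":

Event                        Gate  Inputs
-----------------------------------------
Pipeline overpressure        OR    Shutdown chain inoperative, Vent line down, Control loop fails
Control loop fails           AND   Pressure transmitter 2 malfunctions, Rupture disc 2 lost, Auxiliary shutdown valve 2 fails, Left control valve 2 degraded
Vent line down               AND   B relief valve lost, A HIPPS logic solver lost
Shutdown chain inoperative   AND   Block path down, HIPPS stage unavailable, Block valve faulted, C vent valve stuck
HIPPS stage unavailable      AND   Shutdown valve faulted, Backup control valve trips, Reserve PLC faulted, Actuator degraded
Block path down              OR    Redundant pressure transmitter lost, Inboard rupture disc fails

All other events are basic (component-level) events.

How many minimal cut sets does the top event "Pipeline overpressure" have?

Block path down [OR]: union of children's cut sets → 2 cut set(s).
HIPPS stage unavailable [AND]: one cut set from each child combined → 1 × 1 × 1 × 1 = 1 cut set(s).
Shutdown chain inoperative [AND]: one cut set from each child combined → 2 × 1 × 1 × 1 = 2 cut set(s).
Vent line down [AND]: one cut set from each child combined → 1 × 1 = 1 cut set(s).
Control loop fails [AND]: one cut set from each child combined → 1 × 1 × 1 × 1 = 1 cut set(s).
Pipeline overpressure [OR]: union of children's cut sets → 4 cut set(s).
Minimal cut sets: {Actuator degraded, Backup control valve trips, Block valve faulted, C vent valve stuck, Redundant pressure transmitter lost, Reserve PLC faulted, Shutdown valve faulted}; {Actuator degraded, Backup control valve trips, Block valve faulted, C vent valve stuck, Inboard rupture disc fails, Reserve PLC faulted, Shutdown valve faulted}; {A HIPPS logic solver lost, B relief valve lost}; {Auxiliary shutdown valve 2 fails, Left control valve 2 degraded, Pressure transmitter 2 malfunctions, Rupture disc 2 lost}.

4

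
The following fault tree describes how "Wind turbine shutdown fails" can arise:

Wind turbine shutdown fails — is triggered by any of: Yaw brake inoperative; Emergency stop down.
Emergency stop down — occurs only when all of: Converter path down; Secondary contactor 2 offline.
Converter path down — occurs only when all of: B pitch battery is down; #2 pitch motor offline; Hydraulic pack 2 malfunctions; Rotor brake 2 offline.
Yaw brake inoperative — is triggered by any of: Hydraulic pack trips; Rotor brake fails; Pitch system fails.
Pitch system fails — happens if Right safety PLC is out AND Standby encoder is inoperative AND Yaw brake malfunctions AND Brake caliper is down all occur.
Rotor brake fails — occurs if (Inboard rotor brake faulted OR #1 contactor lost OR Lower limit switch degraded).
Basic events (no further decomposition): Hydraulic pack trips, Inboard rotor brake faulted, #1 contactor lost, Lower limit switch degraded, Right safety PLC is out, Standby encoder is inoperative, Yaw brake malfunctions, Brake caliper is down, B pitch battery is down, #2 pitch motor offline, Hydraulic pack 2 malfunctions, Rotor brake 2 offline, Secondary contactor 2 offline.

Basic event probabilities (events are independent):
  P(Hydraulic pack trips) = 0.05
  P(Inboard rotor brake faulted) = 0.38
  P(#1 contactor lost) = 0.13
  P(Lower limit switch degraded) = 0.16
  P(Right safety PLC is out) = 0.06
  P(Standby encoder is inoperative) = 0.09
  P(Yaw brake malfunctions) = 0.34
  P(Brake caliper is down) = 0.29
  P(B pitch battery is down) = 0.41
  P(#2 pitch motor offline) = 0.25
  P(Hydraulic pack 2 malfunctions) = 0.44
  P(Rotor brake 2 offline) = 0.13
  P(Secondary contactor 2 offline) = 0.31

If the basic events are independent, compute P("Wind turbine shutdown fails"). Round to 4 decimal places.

0.5706

P(Rotor brake fails) [OR] = 1 − (1−0.38) × (1−0.13) × (1−0.16) = 0.546904
P(Pitch system fails) [AND] = 0.06 × 0.09 × 0.34 × 0.29 = 0.000532
P(Yaw brake inoperative) [OR] = 1 − (1−0.05) × (1−0.546904) × (1−0.000532) = 0.569788
P(Converter path down) [AND] = 0.41 × 0.25 × 0.44 × 0.13 = 0.005863
P(Emergency stop down) [AND] = 0.005863 × 0.31 = 0.001818
P(Wind turbine shutdown fails) [OR] = 1 − (1−0.569788) × (1−0.001818) = 0.570570
Rounded to 4 decimal places: P(Wind turbine shutdown fails) ≈ 0.5706.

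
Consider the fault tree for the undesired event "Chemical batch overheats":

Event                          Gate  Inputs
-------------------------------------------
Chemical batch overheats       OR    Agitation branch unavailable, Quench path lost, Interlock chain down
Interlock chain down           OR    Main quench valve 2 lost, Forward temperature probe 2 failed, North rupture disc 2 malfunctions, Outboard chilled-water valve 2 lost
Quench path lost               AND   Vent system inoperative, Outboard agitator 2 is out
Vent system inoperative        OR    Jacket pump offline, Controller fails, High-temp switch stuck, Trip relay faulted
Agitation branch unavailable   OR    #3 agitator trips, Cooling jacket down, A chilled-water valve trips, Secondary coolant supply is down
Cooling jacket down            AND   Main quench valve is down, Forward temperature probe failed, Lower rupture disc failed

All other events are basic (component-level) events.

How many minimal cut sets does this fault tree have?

Cooling jacket down [AND]: one cut set from each child combined → 1 × 1 × 1 = 1 cut set(s).
Agitation branch unavailable [OR]: union of children's cut sets → 4 cut set(s).
Vent system inoperative [OR]: union of children's cut sets → 4 cut set(s).
Quench path lost [AND]: one cut set from each child combined → 4 × 1 = 4 cut set(s).
Interlock chain down [OR]: union of children's cut sets → 4 cut set(s).
Chemical batch overheats [OR]: union of children's cut sets → 12 cut set(s).

12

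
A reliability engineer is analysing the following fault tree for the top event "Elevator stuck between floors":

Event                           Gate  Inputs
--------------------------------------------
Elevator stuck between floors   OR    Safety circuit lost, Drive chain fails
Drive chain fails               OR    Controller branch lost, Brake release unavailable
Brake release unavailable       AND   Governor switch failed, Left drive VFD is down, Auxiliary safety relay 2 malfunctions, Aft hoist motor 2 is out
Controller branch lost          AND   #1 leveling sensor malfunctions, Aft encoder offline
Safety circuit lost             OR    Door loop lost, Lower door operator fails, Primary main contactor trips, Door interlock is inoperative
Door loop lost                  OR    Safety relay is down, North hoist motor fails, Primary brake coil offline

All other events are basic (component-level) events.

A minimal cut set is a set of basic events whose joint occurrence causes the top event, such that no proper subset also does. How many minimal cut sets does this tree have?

Door loop lost [OR]: union of children's cut sets → 3 cut set(s).
Safety circuit lost [OR]: union of children's cut sets → 6 cut set(s).
Controller branch lost [AND]: one cut set from each child combined → 1 × 1 = 1 cut set(s).
Brake release unavailable [AND]: one cut set from each child combined → 1 × 1 × 1 × 1 = 1 cut set(s).
Drive chain fails [OR]: union of children's cut sets → 2 cut set(s).
Elevator stuck between floors [OR]: union of children's cut sets → 8 cut set(s).
Minimal cut sets: {Safety relay is down}; {North hoist motor fails}; {Primary brake coil offline}; {Lower door operator fails}; {Primary main contactor trips}; {Door interlock is inoperative}; {#1 leveling sensor malfunctions, Aft encoder offline}; {Aft hoist motor 2 is out, Auxiliary safety relay 2 malfunctions, Governor switch failed, Left drive VFD is down}.

8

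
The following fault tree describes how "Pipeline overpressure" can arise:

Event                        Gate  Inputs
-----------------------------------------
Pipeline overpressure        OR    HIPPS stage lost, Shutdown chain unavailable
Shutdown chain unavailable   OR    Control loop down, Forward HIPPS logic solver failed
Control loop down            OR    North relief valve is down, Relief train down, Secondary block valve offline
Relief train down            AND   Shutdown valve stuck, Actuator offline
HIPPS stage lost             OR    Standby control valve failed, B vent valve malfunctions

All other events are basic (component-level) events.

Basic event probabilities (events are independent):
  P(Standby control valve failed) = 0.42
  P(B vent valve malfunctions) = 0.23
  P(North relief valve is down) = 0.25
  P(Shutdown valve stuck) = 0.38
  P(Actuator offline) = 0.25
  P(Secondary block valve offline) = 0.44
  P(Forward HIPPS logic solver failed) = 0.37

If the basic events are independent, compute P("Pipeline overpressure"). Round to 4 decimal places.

P(HIPPS stage lost) [OR] = 1 − (1−0.42) × (1−0.23) = 0.553400
P(Relief train down) [AND] = 0.38 × 0.25 = 0.095000
P(Control loop down) [OR] = 1 − (1−0.25) × (1−0.095000) × (1−0.44) = 0.619900
P(Shutdown chain unavailable) [OR] = 1 − (1−0.619900) × (1−0.37) = 0.760537
P(Pipeline overpressure) [OR] = 1 − (1−0.553400) × (1−0.760537) = 0.893056
Rounded to 4 decimal places: P(Pipeline overpressure) ≈ 0.8931.

0.8931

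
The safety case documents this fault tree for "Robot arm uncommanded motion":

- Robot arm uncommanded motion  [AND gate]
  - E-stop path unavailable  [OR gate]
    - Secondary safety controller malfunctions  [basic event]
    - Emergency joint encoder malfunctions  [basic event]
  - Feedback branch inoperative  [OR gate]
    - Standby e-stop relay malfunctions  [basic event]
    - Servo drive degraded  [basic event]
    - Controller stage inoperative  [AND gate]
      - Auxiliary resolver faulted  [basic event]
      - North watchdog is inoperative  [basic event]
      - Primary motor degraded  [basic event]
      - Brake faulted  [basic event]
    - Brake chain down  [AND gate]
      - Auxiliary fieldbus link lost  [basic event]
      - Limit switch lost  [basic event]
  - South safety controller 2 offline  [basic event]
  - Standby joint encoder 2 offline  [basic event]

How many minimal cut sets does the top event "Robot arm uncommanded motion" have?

8

E-stop path unavailable [OR]: union of children's cut sets → 2 cut set(s).
Controller stage inoperative [AND]: one cut set from each child combined → 1 × 1 × 1 × 1 = 1 cut set(s).
Brake chain down [AND]: one cut set from each child combined → 1 × 1 = 1 cut set(s).
Feedback branch inoperative [OR]: union of children's cut sets → 4 cut set(s).
Robot arm uncommanded motion [AND]: one cut set from each child combined → 2 × 4 × 1 × 1 = 8 cut set(s).
Minimal cut sets: {Secondary safety controller malfunctions, South safety controller 2 offline, Standby e-stop relay malfunctions, Standby joint encoder 2 offline}; {Secondary safety controller malfunctions, Servo drive degraded, South safety controller 2 offline, Standby joint encoder 2 offline}; {Auxiliary resolver faulted, Brake faulted, North watchdog is inoperative, Primary motor degraded, Secondary safety controller malfunctions, South safety controller 2 offline, Standby joint encoder 2 offline}; {Auxiliary fieldbus link lost, Limit switch lost, Secondary safety controller malfunctions, South safety controller 2 offline, Standby joint encoder 2 offline}; {Emergency joint encoder malfunctions, South safety controller 2 offline, Standby e-stop relay malfunctions, Standby joint encoder 2 offline}; {Emergency joint encoder malfunctions, Servo drive degraded, South safety controller 2 offline, Standby joint encoder 2 offline}; {Auxiliary resolver faulted, Brake faulted, Emergency joint encoder malfunctions, North watchdog is inoperative, Primary motor degraded, South safety controller 2 offline, Standby joint encoder 2 offline}; {Auxiliary fieldbus link lost, Emergency joint encoder malfunctions, Limit switch lost, South safety controller 2 offline, Standby joint encoder 2 offline}.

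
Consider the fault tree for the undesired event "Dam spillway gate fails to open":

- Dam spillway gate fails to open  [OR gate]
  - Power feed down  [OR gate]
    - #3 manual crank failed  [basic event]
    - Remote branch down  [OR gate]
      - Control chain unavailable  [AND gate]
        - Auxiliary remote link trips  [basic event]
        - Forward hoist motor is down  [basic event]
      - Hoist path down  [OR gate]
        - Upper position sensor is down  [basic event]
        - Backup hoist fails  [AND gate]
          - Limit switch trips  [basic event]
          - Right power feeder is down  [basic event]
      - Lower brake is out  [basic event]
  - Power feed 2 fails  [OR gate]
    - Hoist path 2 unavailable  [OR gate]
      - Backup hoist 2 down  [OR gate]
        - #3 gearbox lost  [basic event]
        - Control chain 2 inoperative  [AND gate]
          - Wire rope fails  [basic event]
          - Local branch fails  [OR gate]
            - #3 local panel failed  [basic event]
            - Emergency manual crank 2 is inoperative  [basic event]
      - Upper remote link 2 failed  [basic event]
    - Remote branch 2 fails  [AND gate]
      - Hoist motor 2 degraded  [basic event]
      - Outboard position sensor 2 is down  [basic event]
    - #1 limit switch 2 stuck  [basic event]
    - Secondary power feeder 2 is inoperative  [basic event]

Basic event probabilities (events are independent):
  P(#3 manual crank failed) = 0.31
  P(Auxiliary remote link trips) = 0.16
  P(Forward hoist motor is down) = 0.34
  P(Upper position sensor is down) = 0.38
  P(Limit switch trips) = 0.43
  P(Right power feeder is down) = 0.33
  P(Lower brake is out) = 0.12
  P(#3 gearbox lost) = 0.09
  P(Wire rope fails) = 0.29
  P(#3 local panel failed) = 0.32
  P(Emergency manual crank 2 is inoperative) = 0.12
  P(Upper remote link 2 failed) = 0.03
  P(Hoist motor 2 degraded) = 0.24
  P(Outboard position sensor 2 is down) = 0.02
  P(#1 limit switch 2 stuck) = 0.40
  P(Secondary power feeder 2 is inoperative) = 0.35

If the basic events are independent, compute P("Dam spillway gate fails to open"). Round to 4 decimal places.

P(Control chain unavailable) [AND] = 0.16 × 0.34 = 0.054400
P(Backup hoist fails) [AND] = 0.43 × 0.33 = 0.141900
P(Hoist path down) [OR] = 1 − (1−0.38) × (1−0.141900) = 0.467978
P(Remote branch down) [OR] = 1 − (1−0.054400) × (1−0.467978) × (1−0.12) = 0.557290
P(Power feed down) [OR] = 1 − (1−0.31) × (1−0.557290) = 0.694530
P(Local branch fails) [OR] = 1 − (1−0.32) × (1−0.12) = 0.401600
P(Control chain 2 inoperative) [AND] = 0.29 × 0.401600 = 0.116464
P(Backup hoist 2 down) [OR] = 1 − (1−0.09) × (1−0.116464) = 0.195982
P(Hoist path 2 unavailable) [OR] = 1 − (1−0.195982) × (1−0.03) = 0.220103
P(Remote branch 2 fails) [AND] = 0.24 × 0.02 = 0.004800
P(Power feed 2 fails) [OR] = 1 − (1−0.220103) × (1−0.004800) × (1−0.40) × (1−0.35) = 0.697300
P(Dam spillway gate fails to open) [OR] = 1 − (1−0.694530) × (1−0.697300) = 0.907534
Rounded to 4 decimal places: P(Dam spillway gate fails to open) ≈ 0.9075.

0.9075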